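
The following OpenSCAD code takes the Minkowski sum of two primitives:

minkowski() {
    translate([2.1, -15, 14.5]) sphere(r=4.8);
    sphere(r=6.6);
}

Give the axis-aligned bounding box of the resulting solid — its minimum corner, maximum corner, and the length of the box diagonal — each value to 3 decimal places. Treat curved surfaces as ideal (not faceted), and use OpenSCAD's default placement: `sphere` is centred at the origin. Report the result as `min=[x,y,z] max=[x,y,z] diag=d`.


A = translate([2.1, -15, 14.5]) sphere(r=4.8) → bbox [-2.7,-19.8,9.7] .. [6.9,-10.2,19.3]
B = sphere(r=6.6) → bbox [-6.6,-6.6,-6.6] .. [6.6,6.6,6.6]
lo = A.lo+B.lo = [-2.7-6.6, -19.8-6.6, 9.7-6.6] = [-9.300,-26.400,3.100]
hi = A.hi+B.hi = [6.9+6.6, -10.2+6.6, 19.3+6.6] = [13.500,-3.600,25.900]
diag = √(22.8²+22.8²+22.8²) = √1559.52 = 39.491

min=[-9.300,-26.400,3.100] max=[13.500,-3.600,25.900] diag=39.491


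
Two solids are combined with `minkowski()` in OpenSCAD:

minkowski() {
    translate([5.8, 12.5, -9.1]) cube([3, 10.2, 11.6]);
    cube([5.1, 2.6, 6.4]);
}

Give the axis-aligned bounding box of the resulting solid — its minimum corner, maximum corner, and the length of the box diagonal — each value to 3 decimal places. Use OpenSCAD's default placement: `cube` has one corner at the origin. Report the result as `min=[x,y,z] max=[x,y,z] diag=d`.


min=[5.800,12.500,-9.100] max=[13.900,25.300,8.900] diag=23.526

A = translate([5.8, 12.5, -9.1]) cube([3, 10.2, 11.6]) → bbox [5.8,12.5,-9.1] .. [8.8,22.7,2.5]
B = cube([5.1, 2.6, 6.4]) → bbox [0,0,0] .. [5.1,2.6,6.4]
lo = A.lo+B.lo = [5.8+0, 12.5+0, -9.1+0] = [5.800,12.500,-9.100]
hi = A.hi+B.hi = [8.8+5.1, 22.7+2.6, 2.5+6.4] = [13.900,25.300,8.900]
diag = √(8.1²+12.8²+18²) = √553.45 = 23.526


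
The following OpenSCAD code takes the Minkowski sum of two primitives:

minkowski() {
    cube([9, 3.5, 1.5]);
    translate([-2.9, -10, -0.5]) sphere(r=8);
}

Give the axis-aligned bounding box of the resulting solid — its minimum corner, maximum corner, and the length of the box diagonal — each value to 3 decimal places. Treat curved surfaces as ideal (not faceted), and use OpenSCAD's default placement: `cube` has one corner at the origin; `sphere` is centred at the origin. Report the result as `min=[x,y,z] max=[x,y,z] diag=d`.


min=[-10.900,-18.000,-8.500] max=[14.100,1.500,9.000] diag=36.215

A = translate([-2.9, -10, -0.5]) sphere(r=8) → bbox [-10.9,-18,-8.5] .. [5.1,-2,7.5]
B = cube([9, 3.5, 1.5]) → bbox [0,0,0] .. [9,3.5,1.5]
lo = A.lo+B.lo = [-10.9+0, -18+0, -8.5+0] = [-10.900,-18.000,-8.500]
hi = A.hi+B.hi = [5.1+9, -2+3.5, 7.5+1.5] = [14.100,1.500,9.000]
diag = √(25²+19.5²+17.5²) = √1311.5 = 36.215


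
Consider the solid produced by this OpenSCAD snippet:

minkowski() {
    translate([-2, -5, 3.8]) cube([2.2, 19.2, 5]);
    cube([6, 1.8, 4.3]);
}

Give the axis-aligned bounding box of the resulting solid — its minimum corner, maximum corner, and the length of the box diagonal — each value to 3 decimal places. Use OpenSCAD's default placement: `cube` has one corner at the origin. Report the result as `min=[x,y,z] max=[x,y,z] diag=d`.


A = translate([-2, -5, 3.8]) cube([2.2, 19.2, 5]) → bbox [-2,-5,3.8] .. [0.2,14.2,8.8]
B = cube([6, 1.8, 4.3]) → bbox [0,0,0] .. [6,1.8,4.3]
lo = A.lo+B.lo = [-2+0, -5+0, 3.8+0] = [-2.000,-5.000,3.800]
hi = A.hi+B.hi = [0.2+6, 14.2+1.8, 8.8+4.3] = [6.200,16.000,13.100]
diag = √(8.2²+21²+9.3²) = √594.73 = 24.387

min=[-2.000,-5.000,3.800] max=[6.200,16.000,13.100] diag=24.387


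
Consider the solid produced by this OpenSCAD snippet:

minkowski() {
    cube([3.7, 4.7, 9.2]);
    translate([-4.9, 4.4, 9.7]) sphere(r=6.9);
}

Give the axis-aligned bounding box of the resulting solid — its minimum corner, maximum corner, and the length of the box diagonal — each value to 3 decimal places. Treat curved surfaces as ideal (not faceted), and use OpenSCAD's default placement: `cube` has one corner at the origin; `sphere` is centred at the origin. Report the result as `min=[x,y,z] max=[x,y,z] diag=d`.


A = translate([-4.9, 4.4, 9.7]) sphere(r=6.9) → bbox [-11.8,-2.5,2.8] .. [2,11.3,16.6]
B = cube([3.7, 4.7, 9.2]) → bbox [0,0,0] .. [3.7,4.7,9.2]
lo = A.lo+B.lo = [-11.8+0, -2.5+0, 2.8+0] = [-11.800,-2.500,2.800]
hi = A.hi+B.hi = [2+3.7, 11.3+4.7, 16.6+9.2] = [5.700,16.000,25.800]
diag = √(17.5²+18.5²+23²) = √1177.5 = 34.315

min=[-11.800,-2.500,2.800] max=[5.700,16.000,25.800] diag=34.315


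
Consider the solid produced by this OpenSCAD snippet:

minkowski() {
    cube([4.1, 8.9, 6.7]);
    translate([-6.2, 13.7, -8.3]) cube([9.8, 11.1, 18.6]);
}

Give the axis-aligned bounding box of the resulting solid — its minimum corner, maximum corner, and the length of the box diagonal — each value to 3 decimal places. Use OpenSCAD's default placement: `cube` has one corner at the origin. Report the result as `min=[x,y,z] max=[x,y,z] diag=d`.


A = translate([-6.2, 13.7, -8.3]) cube([9.8, 11.1, 18.6]) → bbox [-6.2,13.7,-8.3] .. [3.6,24.8,10.3]
B = cube([4.1, 8.9, 6.7]) → bbox [0,0,0] .. [4.1,8.9,6.7]
lo = A.lo+B.lo = [-6.2+0, 13.7+0, -8.3+0] = [-6.200,13.700,-8.300]
hi = A.hi+B.hi = [3.6+4.1, 24.8+8.9, 10.3+6.7] = [7.700,33.700,17.000]
diag = √(13.9²+20²+25.3²) = √1233.3 = 35.118

min=[-6.200,13.700,-8.300] max=[7.700,33.700,17.000] diag=35.118


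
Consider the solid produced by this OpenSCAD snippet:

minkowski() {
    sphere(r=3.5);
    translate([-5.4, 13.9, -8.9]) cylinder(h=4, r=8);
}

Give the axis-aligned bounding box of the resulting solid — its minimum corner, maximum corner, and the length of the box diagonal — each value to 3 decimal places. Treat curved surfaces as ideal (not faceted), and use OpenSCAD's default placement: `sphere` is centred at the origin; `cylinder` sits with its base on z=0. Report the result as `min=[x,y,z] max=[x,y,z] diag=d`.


min=[-16.900,2.400,-12.400] max=[6.100,25.400,-1.400] diag=34.337

A = translate([-5.4, 13.9, -8.9]) cylinder(h=4, r=8) → bbox [-13.4,5.9,-8.9] .. [2.6,21.9,-4.9]
B = sphere(r=3.5) → bbox [-3.5,-3.5,-3.5] .. [3.5,3.5,3.5]
lo = A.lo+B.lo = [-13.4-3.5, 5.9-3.5, -8.9-3.5] = [-16.900,2.400,-12.400]
hi = A.hi+B.hi = [2.6+3.5, 21.9+3.5, -4.9+3.5] = [6.100,25.400,-1.400]
diag = √(23²+23²+11²) = √1179 = 34.337


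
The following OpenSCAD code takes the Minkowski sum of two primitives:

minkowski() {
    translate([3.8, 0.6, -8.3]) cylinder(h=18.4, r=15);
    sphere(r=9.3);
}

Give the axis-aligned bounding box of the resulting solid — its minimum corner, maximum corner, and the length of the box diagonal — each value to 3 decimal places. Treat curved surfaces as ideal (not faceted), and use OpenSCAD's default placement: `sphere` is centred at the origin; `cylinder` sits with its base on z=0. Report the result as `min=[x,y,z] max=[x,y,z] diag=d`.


min=[-20.500,-23.700,-17.600] max=[28.100,24.900,19.400] diag=78.057

A = translate([3.8, 0.6, -8.3]) cylinder(h=18.4, r=15) → bbox [-11.2,-14.4,-8.3] .. [18.8,15.6,10.1]
B = sphere(r=9.3) → bbox [-9.3,-9.3,-9.3] .. [9.3,9.3,9.3]
lo = A.lo+B.lo = [-11.2-9.3, -14.4-9.3, -8.3-9.3] = [-20.500,-23.700,-17.600]
hi = A.hi+B.hi = [18.8+9.3, 15.6+9.3, 10.1+9.3] = [28.100,24.900,19.400]
diag = √(48.6²+48.6²+37²) = √6092.92 = 78.057


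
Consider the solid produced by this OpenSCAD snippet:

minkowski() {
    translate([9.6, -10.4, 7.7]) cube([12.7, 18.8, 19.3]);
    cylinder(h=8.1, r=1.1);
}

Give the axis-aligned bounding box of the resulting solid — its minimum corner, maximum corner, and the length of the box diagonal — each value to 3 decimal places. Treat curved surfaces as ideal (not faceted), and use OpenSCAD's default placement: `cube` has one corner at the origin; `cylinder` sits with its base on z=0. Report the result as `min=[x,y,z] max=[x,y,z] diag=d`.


A = translate([9.6, -10.4, 7.7]) cube([12.7, 18.8, 19.3]) → bbox [9.6,-10.4,7.7] .. [22.3,8.4,27]
B = cylinder(h=8.1, r=1.1) → bbox [-1.1,-1.1,0] .. [1.1,1.1,8.1]
lo = A.lo+B.lo = [9.6-1.1, -10.4-1.1, 7.7+0] = [8.500,-11.500,7.700]
hi = A.hi+B.hi = [22.3+1.1, 8.4+1.1, 27+8.1] = [23.400,9.500,35.100]
diag = √(14.9²+21²+27.4²) = √1413.77 = 37.600

min=[8.500,-11.500,7.700] max=[23.400,9.500,35.100] diag=37.600


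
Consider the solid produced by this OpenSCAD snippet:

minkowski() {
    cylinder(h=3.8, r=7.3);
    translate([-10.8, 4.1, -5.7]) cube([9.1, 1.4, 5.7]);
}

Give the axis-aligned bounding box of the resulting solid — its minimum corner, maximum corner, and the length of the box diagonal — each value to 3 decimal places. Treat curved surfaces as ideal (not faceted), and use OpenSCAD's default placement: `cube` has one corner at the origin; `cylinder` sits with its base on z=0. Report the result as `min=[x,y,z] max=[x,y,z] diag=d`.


min=[-18.100,-3.200,-5.700] max=[5.600,12.800,3.800] diag=30.132

A = translate([-10.8, 4.1, -5.7]) cube([9.1, 1.4, 5.7]) → bbox [-10.8,4.1,-5.7] .. [-1.7,5.5,0]
B = cylinder(h=3.8, r=7.3) → bbox [-7.3,-7.3,0] .. [7.3,7.3,3.8]
lo = A.lo+B.lo = [-10.8-7.3, 4.1-7.3, -5.7+0] = [-18.100,-3.200,-5.700]
hi = A.hi+B.hi = [-1.7+7.3, 5.5+7.3, 0+3.8] = [5.600,12.800,3.800]
diag = √(23.7²+16²+9.5²) = √907.94 = 30.132


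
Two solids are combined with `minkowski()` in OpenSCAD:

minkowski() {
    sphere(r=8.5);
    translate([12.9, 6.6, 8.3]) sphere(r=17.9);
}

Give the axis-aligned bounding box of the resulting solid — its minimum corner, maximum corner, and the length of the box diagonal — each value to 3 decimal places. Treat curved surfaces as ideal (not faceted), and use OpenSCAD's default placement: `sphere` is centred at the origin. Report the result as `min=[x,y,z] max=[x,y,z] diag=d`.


A = translate([12.9, 6.6, 8.3]) sphere(r=17.9) → bbox [-5,-11.3,-9.6] .. [30.8,24.5,26.2]
B = sphere(r=8.5) → bbox [-8.5,-8.5,-8.5] .. [8.5,8.5,8.5]
lo = A.lo+B.lo = [-5-8.5, -11.3-8.5, -9.6-8.5] = [-13.500,-19.800,-18.100]
hi = A.hi+B.hi = [30.8+8.5, 24.5+8.5, 26.2+8.5] = [39.300,33.000,34.700]
diag = √(52.8²+52.8²+52.8²) = √8363.52 = 91.452

min=[-13.500,-19.800,-18.100] max=[39.300,33.000,34.700] diag=91.452


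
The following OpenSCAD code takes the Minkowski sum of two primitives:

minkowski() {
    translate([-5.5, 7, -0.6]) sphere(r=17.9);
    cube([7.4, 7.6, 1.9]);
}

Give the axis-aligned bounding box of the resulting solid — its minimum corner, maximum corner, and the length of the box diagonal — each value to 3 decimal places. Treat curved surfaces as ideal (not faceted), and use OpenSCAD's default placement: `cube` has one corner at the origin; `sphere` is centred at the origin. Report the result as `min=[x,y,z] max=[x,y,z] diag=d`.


A = translate([-5.5, 7, -0.6]) sphere(r=17.9) → bbox [-23.4,-10.9,-18.5] .. [12.4,24.9,17.3]
B = cube([7.4, 7.6, 1.9]) → bbox [0,0,0] .. [7.4,7.6,1.9]
lo = A.lo+B.lo = [-23.4+0, -10.9+0, -18.5+0] = [-23.400,-10.900,-18.500]
hi = A.hi+B.hi = [12.4+7.4, 24.9+7.6, 17.3+1.9] = [19.800,32.500,19.200]
diag = √(43.2²+43.4²+37.7²) = √5171.09 = 71.910

min=[-23.400,-10.900,-18.500] max=[19.800,32.500,19.200] diag=71.910


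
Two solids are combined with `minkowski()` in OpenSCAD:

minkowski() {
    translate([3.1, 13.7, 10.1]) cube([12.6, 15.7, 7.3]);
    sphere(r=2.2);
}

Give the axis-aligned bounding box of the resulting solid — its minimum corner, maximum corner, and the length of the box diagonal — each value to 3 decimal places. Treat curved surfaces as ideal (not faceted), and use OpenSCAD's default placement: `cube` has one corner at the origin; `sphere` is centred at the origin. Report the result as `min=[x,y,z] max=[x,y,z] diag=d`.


min=[0.900,11.500,7.900] max=[17.900,31.600,19.600] diag=28.808

A = translate([3.1, 13.7, 10.1]) cube([12.6, 15.7, 7.3]) → bbox [3.1,13.7,10.1] .. [15.7,29.4,17.4]
B = sphere(r=2.2) → bbox [-2.2,-2.2,-2.2] .. [2.2,2.2,2.2]
lo = A.lo+B.lo = [3.1-2.2, 13.7-2.2, 10.1-2.2] = [0.900,11.500,7.900]
hi = A.hi+B.hi = [15.7+2.2, 29.4+2.2, 17.4+2.2] = [17.900,31.600,19.600]
diag = √(17²+20.1²+11.7²) = √829.9 = 28.808


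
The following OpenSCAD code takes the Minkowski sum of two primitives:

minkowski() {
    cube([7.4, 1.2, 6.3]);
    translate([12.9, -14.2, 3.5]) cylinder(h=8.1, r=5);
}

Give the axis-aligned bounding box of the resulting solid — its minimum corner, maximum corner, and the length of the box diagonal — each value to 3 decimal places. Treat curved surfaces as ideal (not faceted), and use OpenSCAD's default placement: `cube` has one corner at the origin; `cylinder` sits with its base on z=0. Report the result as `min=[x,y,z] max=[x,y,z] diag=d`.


min=[7.900,-19.200,3.500] max=[25.300,-8.000,17.900] diag=25.210

A = translate([12.9, -14.2, 3.5]) cylinder(h=8.1, r=5) → bbox [7.9,-19.2,3.5] .. [17.9,-9.2,11.6]
B = cube([7.4, 1.2, 6.3]) → bbox [0,0,0] .. [7.4,1.2,6.3]
lo = A.lo+B.lo = [7.9+0, -19.2+0, 3.5+0] = [7.900,-19.200,3.500]
hi = A.hi+B.hi = [17.9+7.4, -9.2+1.2, 11.6+6.3] = [25.300,-8.000,17.900]
diag = √(17.4²+11.2²+14.4²) = √635.56 = 25.210


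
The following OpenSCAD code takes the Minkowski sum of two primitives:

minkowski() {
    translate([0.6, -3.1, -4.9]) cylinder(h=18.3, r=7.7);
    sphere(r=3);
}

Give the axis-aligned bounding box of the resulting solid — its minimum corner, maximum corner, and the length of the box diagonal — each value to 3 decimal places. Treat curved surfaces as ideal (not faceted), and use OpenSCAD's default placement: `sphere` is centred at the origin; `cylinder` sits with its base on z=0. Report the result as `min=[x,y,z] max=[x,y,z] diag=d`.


A = translate([0.6, -3.1, -4.9]) cylinder(h=18.3, r=7.7) → bbox [-7.1,-10.8,-4.9] .. [8.3,4.6,13.4]
B = sphere(r=3) → bbox [-3,-3,-3] .. [3,3,3]
lo = A.lo+B.lo = [-7.1-3, -10.8-3, -4.9-3] = [-10.100,-13.800,-7.900]
hi = A.hi+B.hi = [8.3+3, 4.6+3, 13.4+3] = [11.300,7.600,16.400]
diag = √(21.4²+21.4²+24.3²) = √1506.41 = 38.812

min=[-10.100,-13.800,-7.900] max=[11.300,7.600,16.400] diag=38.812


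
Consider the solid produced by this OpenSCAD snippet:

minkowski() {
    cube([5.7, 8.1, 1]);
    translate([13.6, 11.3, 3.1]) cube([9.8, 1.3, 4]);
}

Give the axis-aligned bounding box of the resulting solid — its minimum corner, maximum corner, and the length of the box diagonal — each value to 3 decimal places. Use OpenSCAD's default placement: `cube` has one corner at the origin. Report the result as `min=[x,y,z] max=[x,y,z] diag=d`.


A = translate([13.6, 11.3, 3.1]) cube([9.8, 1.3, 4]) → bbox [13.6,11.3,3.1] .. [23.4,12.6,7.1]
B = cube([5.7, 8.1, 1]) → bbox [0,0,0] .. [5.7,8.1,1]
lo = A.lo+B.lo = [13.6+0, 11.3+0, 3.1+0] = [13.600,11.300,3.100]
hi = A.hi+B.hi = [23.4+5.7, 12.6+8.1, 7.1+1] = [29.100,20.700,8.100]
diag = √(15.5²+9.4²+5²) = √353.61 = 18.805

min=[13.600,11.300,3.100] max=[29.100,20.700,8.100] diag=18.805


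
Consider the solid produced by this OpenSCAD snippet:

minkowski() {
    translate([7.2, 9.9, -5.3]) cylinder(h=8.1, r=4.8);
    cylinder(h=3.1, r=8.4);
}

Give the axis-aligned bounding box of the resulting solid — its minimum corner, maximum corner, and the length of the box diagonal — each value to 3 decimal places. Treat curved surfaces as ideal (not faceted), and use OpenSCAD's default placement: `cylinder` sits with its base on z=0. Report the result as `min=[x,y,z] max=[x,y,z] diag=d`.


A = translate([7.2, 9.9, -5.3]) cylinder(h=8.1, r=4.8) → bbox [2.4,5.1,-5.3] .. [12,14.7,2.8]
B = cylinder(h=3.1, r=8.4) → bbox [-8.4,-8.4,0] .. [8.4,8.4,3.1]
lo = A.lo+B.lo = [2.4-8.4, 5.1-8.4, -5.3+0] = [-6.000,-3.300,-5.300]
hi = A.hi+B.hi = [12+8.4, 14.7+8.4, 2.8+3.1] = [20.400,23.100,5.900]
diag = √(26.4²+26.4²+11.2²) = √1519.36 = 38.979

min=[-6.000,-3.300,-5.300] max=[20.400,23.100,5.900] diag=38.979


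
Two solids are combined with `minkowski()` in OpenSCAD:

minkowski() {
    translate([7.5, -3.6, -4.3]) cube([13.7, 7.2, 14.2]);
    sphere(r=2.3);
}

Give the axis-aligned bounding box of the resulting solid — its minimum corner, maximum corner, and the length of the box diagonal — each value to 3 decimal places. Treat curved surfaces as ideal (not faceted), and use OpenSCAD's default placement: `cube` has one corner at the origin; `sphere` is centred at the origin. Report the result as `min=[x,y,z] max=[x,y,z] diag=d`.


min=[5.200,-5.900,-6.600] max=[23.500,5.900,12.200] diag=28.768

A = translate([7.5, -3.6, -4.3]) cube([13.7, 7.2, 14.2]) → bbox [7.5,-3.6,-4.3] .. [21.2,3.6,9.9]
B = sphere(r=2.3) → bbox [-2.3,-2.3,-2.3] .. [2.3,2.3,2.3]
lo = A.lo+B.lo = [7.5-2.3, -3.6-2.3, -4.3-2.3] = [5.200,-5.900,-6.600]
hi = A.hi+B.hi = [21.2+2.3, 3.6+2.3, 9.9+2.3] = [23.500,5.900,12.200]
diag = √(18.3²+11.8²+18.8²) = √827.57 = 28.768


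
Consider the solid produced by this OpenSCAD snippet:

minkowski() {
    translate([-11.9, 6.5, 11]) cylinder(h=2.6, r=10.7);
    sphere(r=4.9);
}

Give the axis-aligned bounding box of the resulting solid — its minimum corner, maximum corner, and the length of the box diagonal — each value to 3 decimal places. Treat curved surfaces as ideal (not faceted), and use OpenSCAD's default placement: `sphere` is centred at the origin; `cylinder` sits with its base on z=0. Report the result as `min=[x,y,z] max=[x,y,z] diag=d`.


min=[-27.500,-9.100,6.100] max=[3.700,22.100,18.500] diag=45.833

A = translate([-11.9, 6.5, 11]) cylinder(h=2.6, r=10.7) → bbox [-22.6,-4.2,11] .. [-1.2,17.2,13.6]
B = sphere(r=4.9) → bbox [-4.9,-4.9,-4.9] .. [4.9,4.9,4.9]
lo = A.lo+B.lo = [-22.6-4.9, -4.2-4.9, 11-4.9] = [-27.500,-9.100,6.100]
hi = A.hi+B.hi = [-1.2+4.9, 17.2+4.9, 13.6+4.9] = [3.700,22.100,18.500]
diag = √(31.2²+31.2²+12.4²) = √2100.64 = 45.833


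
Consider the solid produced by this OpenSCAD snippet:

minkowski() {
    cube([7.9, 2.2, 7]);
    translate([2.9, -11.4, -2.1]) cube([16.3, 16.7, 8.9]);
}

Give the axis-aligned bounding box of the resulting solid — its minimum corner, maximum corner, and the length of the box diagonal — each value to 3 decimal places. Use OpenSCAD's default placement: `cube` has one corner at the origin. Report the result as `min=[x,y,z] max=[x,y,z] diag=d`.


A = translate([2.9, -11.4, -2.1]) cube([16.3, 16.7, 8.9]) → bbox [2.9,-11.4,-2.1] .. [19.2,5.3,6.8]
B = cube([7.9, 2.2, 7]) → bbox [0,0,0] .. [7.9,2.2,7]
lo = A.lo+B.lo = [2.9+0, -11.4+0, -2.1+0] = [2.900,-11.400,-2.100]
hi = A.hi+B.hi = [19.2+7.9, 5.3+2.2, 6.8+7] = [27.100,7.500,13.800]
diag = √(24.2²+18.9²+15.9²) = √1195.66 = 34.578

min=[2.900,-11.400,-2.100] max=[27.100,7.500,13.800] diag=34.578


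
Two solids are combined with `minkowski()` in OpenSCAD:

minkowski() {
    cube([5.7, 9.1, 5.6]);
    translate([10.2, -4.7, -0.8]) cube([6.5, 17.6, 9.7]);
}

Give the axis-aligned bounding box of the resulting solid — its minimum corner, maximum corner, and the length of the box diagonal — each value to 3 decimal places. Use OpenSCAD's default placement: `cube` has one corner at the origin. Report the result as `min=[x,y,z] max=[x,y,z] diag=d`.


A = translate([10.2, -4.7, -0.8]) cube([6.5, 17.6, 9.7]) → bbox [10.2,-4.7,-0.8] .. [16.7,12.9,8.9]
B = cube([5.7, 9.1, 5.6]) → bbox [0,0,0] .. [5.7,9.1,5.6]
lo = A.lo+B.lo = [10.2+0, -4.7+0, -0.8+0] = [10.200,-4.700,-0.800]
hi = A.hi+B.hi = [16.7+5.7, 12.9+9.1, 8.9+5.6] = [22.400,22.000,14.500]
diag = √(12.2²+26.7²+15.3²) = √1095.82 = 33.103

min=[10.200,-4.700,-0.800] max=[22.400,22.000,14.500] diag=33.103


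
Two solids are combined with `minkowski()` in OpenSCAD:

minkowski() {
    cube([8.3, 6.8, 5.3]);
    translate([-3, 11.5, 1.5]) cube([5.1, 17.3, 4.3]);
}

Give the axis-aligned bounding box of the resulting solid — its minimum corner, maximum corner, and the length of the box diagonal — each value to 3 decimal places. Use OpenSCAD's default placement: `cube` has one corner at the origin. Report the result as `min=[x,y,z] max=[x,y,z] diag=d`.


A = translate([-3, 11.5, 1.5]) cube([5.1, 17.3, 4.3]) → bbox [-3,11.5,1.5] .. [2.1,28.8,5.8]
B = cube([8.3, 6.8, 5.3]) → bbox [0,0,0] .. [8.3,6.8,5.3]
lo = A.lo+B.lo = [-3+0, 11.5+0, 1.5+0] = [-3.000,11.500,1.500]
hi = A.hi+B.hi = [2.1+8.3, 28.8+6.8, 5.8+5.3] = [10.400,35.600,11.100]
diag = √(13.4²+24.1²+9.6²) = √852.53 = 29.198

min=[-3.000,11.500,1.500] max=[10.400,35.600,11.100] diag=29.198


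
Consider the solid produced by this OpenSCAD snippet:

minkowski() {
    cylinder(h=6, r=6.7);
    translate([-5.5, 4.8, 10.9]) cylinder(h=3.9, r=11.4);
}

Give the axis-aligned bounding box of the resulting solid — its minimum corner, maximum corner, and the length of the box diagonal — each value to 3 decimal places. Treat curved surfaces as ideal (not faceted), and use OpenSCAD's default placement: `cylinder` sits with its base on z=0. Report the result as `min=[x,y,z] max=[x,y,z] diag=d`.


A = translate([-5.5, 4.8, 10.9]) cylinder(h=3.9, r=11.4) → bbox [-16.9,-6.6,10.9] .. [5.9,16.2,14.8]
B = cylinder(h=6, r=6.7) → bbox [-6.7,-6.7,0] .. [6.7,6.7,6]
lo = A.lo+B.lo = [-16.9-6.7, -6.6-6.7, 10.9+0] = [-23.600,-13.300,10.900]
hi = A.hi+B.hi = [5.9+6.7, 16.2+6.7, 14.8+6] = [12.600,22.900,20.800]
diag = √(36.2²+36.2²+9.9²) = √2718.89 = 52.143

min=[-23.600,-13.300,10.900] max=[12.600,22.900,20.800] diag=52.143


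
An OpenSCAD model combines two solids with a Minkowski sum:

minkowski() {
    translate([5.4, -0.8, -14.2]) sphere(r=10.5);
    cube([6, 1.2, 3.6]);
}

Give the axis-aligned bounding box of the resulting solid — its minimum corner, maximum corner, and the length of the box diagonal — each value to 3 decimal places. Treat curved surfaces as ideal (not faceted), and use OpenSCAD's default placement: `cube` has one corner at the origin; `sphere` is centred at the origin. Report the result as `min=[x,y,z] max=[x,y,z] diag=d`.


min=[-5.100,-11.300,-24.700] max=[21.900,10.900,-0.100] diag=42.743

A = translate([5.4, -0.8, -14.2]) sphere(r=10.5) → bbox [-5.1,-11.3,-24.7] .. [15.9,9.7,-3.7]
B = cube([6, 1.2, 3.6]) → bbox [0,0,0] .. [6,1.2,3.6]
lo = A.lo+B.lo = [-5.1+0, -11.3+0, -24.7+0] = [-5.100,-11.300,-24.700]
hi = A.hi+B.hi = [15.9+6, 9.7+1.2, -3.7+3.6] = [21.900,10.900,-0.100]
diag = √(27²+22.2²+24.6²) = √1827 = 42.743


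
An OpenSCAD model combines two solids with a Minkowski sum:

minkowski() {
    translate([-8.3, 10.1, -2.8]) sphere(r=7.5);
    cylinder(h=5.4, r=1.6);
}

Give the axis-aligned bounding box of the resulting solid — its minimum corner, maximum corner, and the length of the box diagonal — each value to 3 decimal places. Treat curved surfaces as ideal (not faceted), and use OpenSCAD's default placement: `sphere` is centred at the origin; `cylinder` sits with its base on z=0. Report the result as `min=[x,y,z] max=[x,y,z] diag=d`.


A = translate([-8.3, 10.1, -2.8]) sphere(r=7.5) → bbox [-15.8,2.6,-10.3] .. [-0.8,17.6,4.7]
B = cylinder(h=5.4, r=1.6) → bbox [-1.6,-1.6,0] .. [1.6,1.6,5.4]
lo = A.lo+B.lo = [-15.8-1.6, 2.6-1.6, -10.3+0] = [-17.400,1.000,-10.300]
hi = A.hi+B.hi = [-0.8+1.6, 17.6+1.6, 4.7+5.4] = [0.800,19.200,10.100]
diag = √(18.2²+18.2²+20.4²) = √1078.64 = 32.843

min=[-17.400,1.000,-10.300] max=[0.800,19.200,10.100] diag=32.843


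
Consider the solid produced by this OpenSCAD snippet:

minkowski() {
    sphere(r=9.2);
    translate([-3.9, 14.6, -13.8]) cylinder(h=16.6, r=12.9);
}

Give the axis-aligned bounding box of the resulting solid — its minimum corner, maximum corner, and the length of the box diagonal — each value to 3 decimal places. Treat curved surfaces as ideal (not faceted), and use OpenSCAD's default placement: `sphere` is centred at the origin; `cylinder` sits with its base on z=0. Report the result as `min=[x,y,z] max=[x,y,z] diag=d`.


A = translate([-3.9, 14.6, -13.8]) cylinder(h=16.6, r=12.9) → bbox [-16.8,1.7,-13.8] .. [9,27.5,2.8]
B = sphere(r=9.2) → bbox [-9.2,-9.2,-9.2] .. [9.2,9.2,9.2]
lo = A.lo+B.lo = [-16.8-9.2, 1.7-9.2, -13.8-9.2] = [-26.000,-7.500,-23.000]
hi = A.hi+B.hi = [9+9.2, 27.5+9.2, 2.8+9.2] = [18.200,36.700,12.000]
diag = √(44.2²+44.2²+35²) = √5132.28 = 71.640

min=[-26.000,-7.500,-23.000] max=[18.200,36.700,12.000] diag=71.640


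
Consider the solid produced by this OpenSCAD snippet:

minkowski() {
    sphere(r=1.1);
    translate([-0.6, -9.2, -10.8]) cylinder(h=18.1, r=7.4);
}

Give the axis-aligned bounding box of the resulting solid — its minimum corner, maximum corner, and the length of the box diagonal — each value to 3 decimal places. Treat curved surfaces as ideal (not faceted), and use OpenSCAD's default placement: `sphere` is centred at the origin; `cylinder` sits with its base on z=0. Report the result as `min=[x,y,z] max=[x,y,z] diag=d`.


A = translate([-0.6, -9.2, -10.8]) cylinder(h=18.1, r=7.4) → bbox [-8,-16.6,-10.8] .. [6.8,-1.8,7.3]
B = sphere(r=1.1) → bbox [-1.1,-1.1,-1.1] .. [1.1,1.1,1.1]
lo = A.lo+B.lo = [-8-1.1, -16.6-1.1, -10.8-1.1] = [-9.100,-17.700,-11.900]
hi = A.hi+B.hi = [6.8+1.1, -1.8+1.1, 7.3+1.1] = [7.900,-0.700,8.400]
diag = √(17²+17²+20.3²) = √990.09 = 31.466

min=[-9.100,-17.700,-11.900] max=[7.900,-0.700,8.400] diag=31.466


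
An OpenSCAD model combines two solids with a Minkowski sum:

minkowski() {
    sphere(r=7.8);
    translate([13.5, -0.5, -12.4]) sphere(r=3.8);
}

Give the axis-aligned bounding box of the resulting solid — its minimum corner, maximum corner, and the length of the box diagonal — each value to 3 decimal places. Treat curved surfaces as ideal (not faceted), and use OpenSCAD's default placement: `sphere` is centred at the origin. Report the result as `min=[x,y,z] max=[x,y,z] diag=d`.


min=[1.900,-12.100,-24.000] max=[25.100,11.100,-0.800] diag=40.184

A = translate([13.5, -0.5, -12.4]) sphere(r=3.8) → bbox [9.7,-4.3,-16.2] .. [17.3,3.3,-8.6]
B = sphere(r=7.8) → bbox [-7.8,-7.8,-7.8] .. [7.8,7.8,7.8]
lo = A.lo+B.lo = [9.7-7.8, -4.3-7.8, -16.2-7.8] = [1.900,-12.100,-24.000]
hi = A.hi+B.hi = [17.3+7.8, 3.3+7.8, -8.6+7.8] = [25.100,11.100,-0.800]
diag = √(23.2²+23.2²+23.2²) = √1614.72 = 40.184


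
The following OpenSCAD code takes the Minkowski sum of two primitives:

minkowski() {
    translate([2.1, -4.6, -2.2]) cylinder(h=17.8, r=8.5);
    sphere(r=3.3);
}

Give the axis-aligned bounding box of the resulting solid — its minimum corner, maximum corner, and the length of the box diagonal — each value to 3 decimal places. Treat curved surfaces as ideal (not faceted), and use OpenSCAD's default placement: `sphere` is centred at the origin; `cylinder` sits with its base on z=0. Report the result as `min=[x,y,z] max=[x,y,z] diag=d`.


min=[-9.700,-16.400,-5.500] max=[13.900,7.200,18.900] diag=41.343

A = translate([2.1, -4.6, -2.2]) cylinder(h=17.8, r=8.5) → bbox [-6.4,-13.1,-2.2] .. [10.6,3.9,15.6]
B = sphere(r=3.3) → bbox [-3.3,-3.3,-3.3] .. [3.3,3.3,3.3]
lo = A.lo+B.lo = [-6.4-3.3, -13.1-3.3, -2.2-3.3] = [-9.700,-16.400,-5.500]
hi = A.hi+B.hi = [10.6+3.3, 3.9+3.3, 15.6+3.3] = [13.900,7.200,18.900]
diag = √(23.6²+23.6²+24.4²) = √1709.28 = 41.343


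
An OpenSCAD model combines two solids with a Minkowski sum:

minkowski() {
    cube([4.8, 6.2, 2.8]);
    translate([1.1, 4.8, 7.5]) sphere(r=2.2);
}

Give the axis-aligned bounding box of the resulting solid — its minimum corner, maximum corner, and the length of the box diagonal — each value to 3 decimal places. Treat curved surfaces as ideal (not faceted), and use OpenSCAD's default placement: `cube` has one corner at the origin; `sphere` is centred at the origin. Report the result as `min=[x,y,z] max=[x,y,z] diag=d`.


A = translate([1.1, 4.8, 7.5]) sphere(r=2.2) → bbox [-1.1,2.6,5.3] .. [3.3,7,9.7]
B = cube([4.8, 6.2, 2.8]) → bbox [0,0,0] .. [4.8,6.2,2.8]
lo = A.lo+B.lo = [-1.1+0, 2.6+0, 5.3+0] = [-1.100,2.600,5.300]
hi = A.hi+B.hi = [3.3+4.8, 7+6.2, 9.7+2.8] = [8.100,13.200,12.500]
diag = √(9.2²+10.6²+7.2²) = √248.84 = 15.775

min=[-1.100,2.600,5.300] max=[8.100,13.200,12.500] diag=15.775


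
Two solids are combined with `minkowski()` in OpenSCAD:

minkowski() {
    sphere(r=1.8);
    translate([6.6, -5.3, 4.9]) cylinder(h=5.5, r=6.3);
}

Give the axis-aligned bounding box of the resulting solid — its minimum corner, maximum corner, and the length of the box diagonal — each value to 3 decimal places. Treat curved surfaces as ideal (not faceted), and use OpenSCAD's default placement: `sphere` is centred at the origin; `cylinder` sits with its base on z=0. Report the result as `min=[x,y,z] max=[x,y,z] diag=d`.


A = translate([6.6, -5.3, 4.9]) cylinder(h=5.5, r=6.3) → bbox [0.3,-11.6,4.9] .. [12.9,1,10.4]
B = sphere(r=1.8) → bbox [-1.8,-1.8,-1.8] .. [1.8,1.8,1.8]
lo = A.lo+B.lo = [0.3-1.8, -11.6-1.8, 4.9-1.8] = [-1.500,-13.400,3.100]
hi = A.hi+B.hi = [12.9+1.8, 1+1.8, 10.4+1.8] = [14.700,2.800,12.200]
diag = √(16.2²+16.2²+9.1²) = √607.69 = 24.651

min=[-1.500,-13.400,3.100] max=[14.700,2.800,12.200] diag=24.651


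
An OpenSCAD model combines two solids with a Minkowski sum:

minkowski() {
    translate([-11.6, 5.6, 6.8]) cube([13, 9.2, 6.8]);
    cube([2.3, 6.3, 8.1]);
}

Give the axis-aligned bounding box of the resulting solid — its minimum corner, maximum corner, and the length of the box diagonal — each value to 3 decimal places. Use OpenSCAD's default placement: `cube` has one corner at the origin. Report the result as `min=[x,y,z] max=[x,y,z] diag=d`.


min=[-11.600,5.600,6.800] max=[3.700,21.100,21.700] diag=26.388

A = translate([-11.6, 5.6, 6.8]) cube([13, 9.2, 6.8]) → bbox [-11.6,5.6,6.8] .. [1.4,14.8,13.6]
B = cube([2.3, 6.3, 8.1]) → bbox [0,0,0] .. [2.3,6.3,8.1]
lo = A.lo+B.lo = [-11.6+0, 5.6+0, 6.8+0] = [-11.600,5.600,6.800]
hi = A.hi+B.hi = [1.4+2.3, 14.8+6.3, 13.6+8.1] = [3.700,21.100,21.700]
diag = √(15.3²+15.5²+14.9²) = √696.35 = 26.388


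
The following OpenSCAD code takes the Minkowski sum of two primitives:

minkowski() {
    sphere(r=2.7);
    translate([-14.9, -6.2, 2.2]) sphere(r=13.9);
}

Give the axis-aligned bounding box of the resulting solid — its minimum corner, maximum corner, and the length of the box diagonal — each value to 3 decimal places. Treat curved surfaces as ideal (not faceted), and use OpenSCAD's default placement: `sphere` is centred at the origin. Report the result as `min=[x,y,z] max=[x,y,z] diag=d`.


A = translate([-14.9, -6.2, 2.2]) sphere(r=13.9) → bbox [-28.8,-20.1,-11.7] .. [-1,7.7,16.1]
B = sphere(r=2.7) → bbox [-2.7,-2.7,-2.7] .. [2.7,2.7,2.7]
lo = A.lo+B.lo = [-28.8-2.7, -20.1-2.7, -11.7-2.7] = [-31.500,-22.800,-14.400]
hi = A.hi+B.hi = [-1+2.7, 7.7+2.7, 16.1+2.7] = [1.700,10.400,18.800]
diag = √(33.2²+33.2²+33.2²) = √3306.72 = 57.504

min=[-31.500,-22.800,-14.400] max=[1.700,10.400,18.800] diag=57.504


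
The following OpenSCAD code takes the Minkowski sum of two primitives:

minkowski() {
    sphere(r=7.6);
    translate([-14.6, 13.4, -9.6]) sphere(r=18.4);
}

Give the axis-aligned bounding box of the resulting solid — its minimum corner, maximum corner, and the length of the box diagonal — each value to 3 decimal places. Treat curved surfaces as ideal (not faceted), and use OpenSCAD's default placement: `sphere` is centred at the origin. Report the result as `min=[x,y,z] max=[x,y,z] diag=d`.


min=[-40.600,-12.600,-35.600] max=[11.400,39.400,16.400] diag=90.067

A = translate([-14.6, 13.4, -9.6]) sphere(r=18.4) → bbox [-33,-5,-28] .. [3.8,31.8,8.8]
B = sphere(r=7.6) → bbox [-7.6,-7.6,-7.6] .. [7.6,7.6,7.6]
lo = A.lo+B.lo = [-33-7.6, -5-7.6, -28-7.6] = [-40.600,-12.600,-35.600]
hi = A.hi+B.hi = [3.8+7.6, 31.8+7.6, 8.8+7.6] = [11.400,39.400,16.400]
diag = √(52²+52²+52²) = √8112 = 90.067


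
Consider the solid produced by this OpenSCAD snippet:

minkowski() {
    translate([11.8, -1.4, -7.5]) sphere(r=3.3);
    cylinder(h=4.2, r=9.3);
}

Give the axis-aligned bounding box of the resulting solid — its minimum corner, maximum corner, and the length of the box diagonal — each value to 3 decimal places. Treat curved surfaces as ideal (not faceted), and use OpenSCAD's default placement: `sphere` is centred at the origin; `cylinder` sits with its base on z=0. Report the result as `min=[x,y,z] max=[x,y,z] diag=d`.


A = translate([11.8, -1.4, -7.5]) sphere(r=3.3) → bbox [8.5,-4.7,-10.8] .. [15.1,1.9,-4.2]
B = cylinder(h=4.2, r=9.3) → bbox [-9.3,-9.3,0] .. [9.3,9.3,4.2]
lo = A.lo+B.lo = [8.5-9.3, -4.7-9.3, -10.8+0] = [-0.800,-14.000,-10.800]
hi = A.hi+B.hi = [15.1+9.3, 1.9+9.3, -4.2+4.2] = [24.400,11.200,0.000]
diag = √(25.2²+25.2²+10.8²) = √1386.72 = 37.239

min=[-0.800,-14.000,-10.800] max=[24.400,11.200,0.000] diag=37.239


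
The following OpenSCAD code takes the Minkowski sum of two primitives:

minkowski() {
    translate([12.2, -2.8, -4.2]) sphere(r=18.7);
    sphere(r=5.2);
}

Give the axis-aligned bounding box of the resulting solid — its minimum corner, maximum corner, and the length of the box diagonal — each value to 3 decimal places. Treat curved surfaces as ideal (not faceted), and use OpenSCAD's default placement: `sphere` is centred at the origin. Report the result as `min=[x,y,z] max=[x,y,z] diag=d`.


A = translate([12.2, -2.8, -4.2]) sphere(r=18.7) → bbox [-6.5,-21.5,-22.9] .. [30.9,15.9,14.5]
B = sphere(r=5.2) → bbox [-5.2,-5.2,-5.2] .. [5.2,5.2,5.2]
lo = A.lo+B.lo = [-6.5-5.2, -21.5-5.2, -22.9-5.2] = [-11.700,-26.700,-28.100]
hi = A.hi+B.hi = [30.9+5.2, 15.9+5.2, 14.5+5.2] = [36.100,21.100,19.700]
diag = √(47.8²+47.8²+47.8²) = √6854.52 = 82.792

min=[-11.700,-26.700,-28.100] max=[36.100,21.100,19.700] diag=82.792


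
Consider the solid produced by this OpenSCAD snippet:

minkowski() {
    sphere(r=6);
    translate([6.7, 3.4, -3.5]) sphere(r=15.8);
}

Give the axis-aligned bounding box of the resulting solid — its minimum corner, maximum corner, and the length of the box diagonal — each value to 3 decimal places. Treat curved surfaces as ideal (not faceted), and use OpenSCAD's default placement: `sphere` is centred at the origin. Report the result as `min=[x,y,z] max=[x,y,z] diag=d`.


A = translate([6.7, 3.4, -3.5]) sphere(r=15.8) → bbox [-9.1,-12.4,-19.3] .. [22.5,19.2,12.3]
B = sphere(r=6) → bbox [-6,-6,-6] .. [6,6,6]
lo = A.lo+B.lo = [-9.1-6, -12.4-6, -19.3-6] = [-15.100,-18.400,-25.300]
hi = A.hi+B.hi = [22.5+6, 19.2+6, 12.3+6] = [28.500,25.200,18.300]
diag = √(43.6²+43.6²+43.6²) = √5702.88 = 75.517

min=[-15.100,-18.400,-25.300] max=[28.500,25.200,18.300] diag=75.517


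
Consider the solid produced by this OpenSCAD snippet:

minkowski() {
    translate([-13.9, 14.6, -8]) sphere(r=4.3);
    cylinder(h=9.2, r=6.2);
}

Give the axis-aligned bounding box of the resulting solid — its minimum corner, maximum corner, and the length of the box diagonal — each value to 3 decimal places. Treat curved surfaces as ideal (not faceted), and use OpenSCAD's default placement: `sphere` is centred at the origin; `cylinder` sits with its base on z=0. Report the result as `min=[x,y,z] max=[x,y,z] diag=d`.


min=[-24.400,4.100,-12.300] max=[-3.400,25.100,5.500] diag=34.624

A = translate([-13.9, 14.6, -8]) sphere(r=4.3) → bbox [-18.2,10.3,-12.3] .. [-9.6,18.9,-3.7]
B = cylinder(h=9.2, r=6.2) → bbox [-6.2,-6.2,0] .. [6.2,6.2,9.2]
lo = A.lo+B.lo = [-18.2-6.2, 10.3-6.2, -12.3+0] = [-24.400,4.100,-12.300]
hi = A.hi+B.hi = [-9.6+6.2, 18.9+6.2, -3.7+9.2] = [-3.400,25.100,5.500]
diag = √(21²+21²+17.8²) = √1198.84 = 34.624


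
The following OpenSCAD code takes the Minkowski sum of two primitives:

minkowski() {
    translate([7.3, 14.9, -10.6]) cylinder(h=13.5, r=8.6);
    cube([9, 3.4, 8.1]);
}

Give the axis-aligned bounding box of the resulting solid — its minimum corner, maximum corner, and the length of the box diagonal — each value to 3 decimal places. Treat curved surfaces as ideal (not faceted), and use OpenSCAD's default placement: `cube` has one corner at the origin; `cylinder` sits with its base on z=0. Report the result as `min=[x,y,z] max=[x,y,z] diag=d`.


A = translate([7.3, 14.9, -10.6]) cylinder(h=13.5, r=8.6) → bbox [-1.3,6.3,-10.6] .. [15.9,23.5,2.9]
B = cube([9, 3.4, 8.1]) → bbox [0,0,0] .. [9,3.4,8.1]
lo = A.lo+B.lo = [-1.3+0, 6.3+0, -10.6+0] = [-1.300,6.300,-10.600]
hi = A.hi+B.hi = [15.9+9, 23.5+3.4, 2.9+8.1] = [24.900,26.900,11.000]
diag = √(26.2²+20.6²+21.6²) = √1577.36 = 39.716

min=[-1.300,6.300,-10.600] max=[24.900,26.900,11.000] diag=39.716


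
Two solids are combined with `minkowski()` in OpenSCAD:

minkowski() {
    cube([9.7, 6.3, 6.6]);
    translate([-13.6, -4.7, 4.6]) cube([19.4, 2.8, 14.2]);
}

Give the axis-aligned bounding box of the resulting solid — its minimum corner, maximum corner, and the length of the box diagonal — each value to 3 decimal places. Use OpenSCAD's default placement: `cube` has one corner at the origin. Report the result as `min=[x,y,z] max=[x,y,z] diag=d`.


min=[-13.600,-4.700,4.600] max=[15.500,4.400,25.400] diag=36.909

A = translate([-13.6, -4.7, 4.6]) cube([19.4, 2.8, 14.2]) → bbox [-13.6,-4.7,4.6] .. [5.8,-1.9,18.8]
B = cube([9.7, 6.3, 6.6]) → bbox [0,0,0] .. [9.7,6.3,6.6]
lo = A.lo+B.lo = [-13.6+0, -4.7+0, 4.6+0] = [-13.600,-4.700,4.600]
hi = A.hi+B.hi = [5.8+9.7, -1.9+6.3, 18.8+6.6] = [15.500,4.400,25.400]
diag = √(29.1²+9.1²+20.8²) = √1362.26 = 36.909


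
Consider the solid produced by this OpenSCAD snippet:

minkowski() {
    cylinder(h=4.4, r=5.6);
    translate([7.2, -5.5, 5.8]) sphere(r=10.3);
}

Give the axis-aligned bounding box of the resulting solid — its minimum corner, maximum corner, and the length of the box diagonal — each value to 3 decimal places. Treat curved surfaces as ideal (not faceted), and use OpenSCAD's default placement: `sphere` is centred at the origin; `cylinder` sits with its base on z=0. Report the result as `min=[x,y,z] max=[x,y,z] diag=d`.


A = translate([7.2, -5.5, 5.8]) sphere(r=10.3) → bbox [-3.1,-15.8,-4.5] .. [17.5,4.8,16.1]
B = cylinder(h=4.4, r=5.6) → bbox [-5.6,-5.6,0] .. [5.6,5.6,4.4]
lo = A.lo+B.lo = [-3.1-5.6, -15.8-5.6, -4.5+0] = [-8.700,-21.400,-4.500]
hi = A.hi+B.hi = [17.5+5.6, 4.8+5.6, 16.1+4.4] = [23.100,10.400,20.500]
diag = √(31.8²+31.8²+25²) = √2647.48 = 51.454

min=[-8.700,-21.400,-4.500] max=[23.100,10.400,20.500] diag=51.454


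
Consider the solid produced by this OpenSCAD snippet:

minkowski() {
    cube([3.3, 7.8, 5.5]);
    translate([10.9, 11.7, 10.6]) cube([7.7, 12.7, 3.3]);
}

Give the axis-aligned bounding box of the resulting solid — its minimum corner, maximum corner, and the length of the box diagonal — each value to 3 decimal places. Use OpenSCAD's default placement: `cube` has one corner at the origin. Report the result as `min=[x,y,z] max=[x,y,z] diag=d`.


A = translate([10.9, 11.7, 10.6]) cube([7.7, 12.7, 3.3]) → bbox [10.9,11.7,10.6] .. [18.6,24.4,13.9]
B = cube([3.3, 7.8, 5.5]) → bbox [0,0,0] .. [3.3,7.8,5.5]
lo = A.lo+B.lo = [10.9+0, 11.7+0, 10.6+0] = [10.900,11.700,10.600]
hi = A.hi+B.hi = [18.6+3.3, 24.4+7.8, 13.9+5.5] = [21.900,32.200,19.400]
diag = √(11²+20.5²+8.8²) = √618.69 = 24.873

min=[10.900,11.700,10.600] max=[21.900,32.200,19.400] diag=24.873


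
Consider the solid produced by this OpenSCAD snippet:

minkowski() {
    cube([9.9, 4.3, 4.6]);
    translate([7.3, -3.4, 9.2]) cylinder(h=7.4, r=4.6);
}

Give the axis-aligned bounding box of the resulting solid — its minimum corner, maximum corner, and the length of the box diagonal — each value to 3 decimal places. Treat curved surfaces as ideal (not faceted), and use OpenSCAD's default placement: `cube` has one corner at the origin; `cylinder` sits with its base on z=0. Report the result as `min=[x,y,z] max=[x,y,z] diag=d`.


A = translate([7.3, -3.4, 9.2]) cylinder(h=7.4, r=4.6) → bbox [2.7,-8,9.2] .. [11.9,1.2,16.6]
B = cube([9.9, 4.3, 4.6]) → bbox [0,0,0] .. [9.9,4.3,4.6]
lo = A.lo+B.lo = [2.7+0, -8+0, 9.2+0] = [2.700,-8.000,9.200]
hi = A.hi+B.hi = [11.9+9.9, 1.2+4.3, 16.6+4.6] = [21.800,5.500,21.200]
diag = √(19.1²+13.5²+12²) = √691.06 = 26.288

min=[2.700,-8.000,9.200] max=[21.800,5.500,21.200] diag=26.288


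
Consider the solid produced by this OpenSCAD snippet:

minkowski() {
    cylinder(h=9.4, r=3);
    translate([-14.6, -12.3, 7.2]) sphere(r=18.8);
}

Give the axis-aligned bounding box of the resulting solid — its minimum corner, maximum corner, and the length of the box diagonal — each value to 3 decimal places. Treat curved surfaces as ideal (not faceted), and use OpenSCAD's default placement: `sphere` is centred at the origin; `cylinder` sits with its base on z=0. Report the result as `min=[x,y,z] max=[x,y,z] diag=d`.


min=[-36.400,-34.100,-11.600] max=[7.200,9.500,35.400] diag=77.530

A = translate([-14.6, -12.3, 7.2]) sphere(r=18.8) → bbox [-33.4,-31.1,-11.6] .. [4.2,6.5,26]
B = cylinder(h=9.4, r=3) → bbox [-3,-3,0] .. [3,3,9.4]
lo = A.lo+B.lo = [-33.4-3, -31.1-3, -11.6+0] = [-36.400,-34.100,-11.600]
hi = A.hi+B.hi = [4.2+3, 6.5+3, 26+9.4] = [7.200,9.500,35.400]
diag = √(43.6²+43.6²+47²) = √6010.92 = 77.530
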